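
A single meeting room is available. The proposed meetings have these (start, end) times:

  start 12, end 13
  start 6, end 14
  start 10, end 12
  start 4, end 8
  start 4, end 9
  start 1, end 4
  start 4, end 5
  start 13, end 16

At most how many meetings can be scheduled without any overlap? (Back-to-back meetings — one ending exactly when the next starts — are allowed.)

5

Order by finish time; keep every interval that doesn't clash with the previous kept one.
By end time: (1,4), (4,5), (4,8), (4,9), (10,12), (12,13), (6,14), (13,16).
Pick (1,4); next start ≥ 4 → (4,5); next start ≥ 5 → (10,12); next start ≥ 12 → (12,13); next start ≥ 13 → (13,16).
Selected 5 meetings.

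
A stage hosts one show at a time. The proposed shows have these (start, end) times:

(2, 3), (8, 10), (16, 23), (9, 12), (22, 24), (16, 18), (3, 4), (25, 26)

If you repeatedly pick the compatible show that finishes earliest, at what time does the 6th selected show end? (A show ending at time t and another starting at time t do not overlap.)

Sort by end time and greedily take each interval whose start is ≥ the last chosen end.
By end time: (2,3), (3,4), (8,10), (9,12), (16,18), (16,23), (22,24), (25,26).
Pick (2,3); next start ≥ 3 → (3,4); next start ≥ 4 → (8,10); next start ≥ 10 → (16,18); next start ≥ 18 → (22,24); next start ≥ 24 → (25,26).
Selected: (2,3) (3,4) (8,10) (16,18) (22,24) (25,26)

26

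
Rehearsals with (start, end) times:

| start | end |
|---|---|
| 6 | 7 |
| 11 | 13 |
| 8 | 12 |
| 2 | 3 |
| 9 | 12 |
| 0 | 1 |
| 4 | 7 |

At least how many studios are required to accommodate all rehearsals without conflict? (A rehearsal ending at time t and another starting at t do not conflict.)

3

Events (time:±→running): 0:+→1 1:-→0 2:+→1 3:-→0 4:+→1 6:+→2 7:-→1 7:-→0 8:+→1 9:+→2 11:+→3 … peak 3.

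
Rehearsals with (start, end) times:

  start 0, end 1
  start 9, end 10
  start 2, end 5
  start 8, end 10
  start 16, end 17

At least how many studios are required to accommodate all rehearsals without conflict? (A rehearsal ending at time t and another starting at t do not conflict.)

2

Count concurrent intervals with a sweep; the peak is the room count.
Events (time:±→running): 0:+→1 1:-→0 2:+→1 5:-→0 8:+→1 9:+→2 … peak 2.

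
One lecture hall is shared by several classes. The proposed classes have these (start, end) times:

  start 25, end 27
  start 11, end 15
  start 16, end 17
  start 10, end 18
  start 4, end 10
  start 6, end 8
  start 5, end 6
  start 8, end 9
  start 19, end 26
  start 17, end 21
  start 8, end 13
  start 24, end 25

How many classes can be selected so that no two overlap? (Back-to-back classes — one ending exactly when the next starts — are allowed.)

Sort by end time and greedily take each interval whose start is ≥ the last chosen end.
Sorted by end: (5,6)  (6,8)  (8,9)  (4,10)  (8,13)  (11,15)  (16,17)  (10,18)  (17,21)  (24,25)  (19,26)  (25,27)
take (5,6); take (6,8); take (8,9); skip (8,13); take (11,15); take (16,17); take (17,21); take (24,25); take (25,27).
Selected 8 classes.

8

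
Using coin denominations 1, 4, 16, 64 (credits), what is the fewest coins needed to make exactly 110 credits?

8

Greedy: take as many of the largest coin as possible, then repeat with the remainder.
110 = 1×64 + 2×16 + 3×4 + 2×1
Total coins = 1 + 2 + 3 + 2 = 8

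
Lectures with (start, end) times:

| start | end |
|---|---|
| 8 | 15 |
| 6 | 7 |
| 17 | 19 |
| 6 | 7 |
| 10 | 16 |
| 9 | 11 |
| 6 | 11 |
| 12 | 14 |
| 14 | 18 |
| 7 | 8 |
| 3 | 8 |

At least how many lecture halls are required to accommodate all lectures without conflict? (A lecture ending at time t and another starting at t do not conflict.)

Events (time:±→running): 3:+→1 6:+→2 6:+→3 6:+→4 … peak 4.

4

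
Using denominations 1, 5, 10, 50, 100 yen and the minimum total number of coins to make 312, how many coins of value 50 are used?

0

312 = 3×100 + 1×10 + 2×1
Count of 50: 0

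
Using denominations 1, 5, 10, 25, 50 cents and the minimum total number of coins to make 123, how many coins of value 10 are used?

Greedy: take as many of the largest coin as possible, then repeat with the remainder.
123 − 2×50→23 − 2×10→3 − 3×1→0
Count of 10: 2

2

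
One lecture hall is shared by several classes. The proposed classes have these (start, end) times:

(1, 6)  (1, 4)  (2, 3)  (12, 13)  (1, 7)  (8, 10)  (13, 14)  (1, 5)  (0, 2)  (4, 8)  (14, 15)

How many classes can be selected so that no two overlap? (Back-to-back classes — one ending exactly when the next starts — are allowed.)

Sorted by end: (0,2)  (2,3)  (1,4)  (1,5)  (1,6)  (1,7)  (4,8)  (8,10)  (12,13)  (13,14)  (14,15)
take (0,2); take (2,3); skip (1,5); skip (1,6); skip (1,7); take (4,8); take (8,10); take (12,13); take (13,14); take (14,15).
Selected 7 classes.

7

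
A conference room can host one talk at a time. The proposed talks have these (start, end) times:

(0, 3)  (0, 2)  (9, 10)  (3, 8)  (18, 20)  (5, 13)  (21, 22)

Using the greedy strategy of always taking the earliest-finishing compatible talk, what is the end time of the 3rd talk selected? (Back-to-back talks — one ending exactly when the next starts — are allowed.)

10

By end time: (0,2), (0,3), (3,8), (9,10), (5,13), (18,20), (21,22).
Pick (0,2); next start ≥ 2 → (3,8); next start ≥ 8 → (9,10); next start ≥ 10 → (18,20); next start ≥ 20 → (21,22).
Selected: (0,2) (3,8) (9,10) (18,20) (21,22)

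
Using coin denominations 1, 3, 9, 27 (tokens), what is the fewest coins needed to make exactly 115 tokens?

7

115 − 4×27→7 − 2×3→1 − 1×1→0
Total coins = 4 + 2 + 1 = 7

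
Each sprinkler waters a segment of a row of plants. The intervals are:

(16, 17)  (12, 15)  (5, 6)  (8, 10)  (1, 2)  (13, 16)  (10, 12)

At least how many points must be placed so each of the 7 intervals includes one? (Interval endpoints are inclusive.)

5

Sorted: [1,2] [5,6] [8,10] [10,12] [12,15] [13,16] [16,17]
{[1,2]} hit by 2; {[5,6]} hit by 6; {[8,10],[10,12]} hit by 10; {[12,15],[13,16]} hit by 15; {[16,17]} hit by 17.
Points: 2, 6, 10, 15, 17 (5 total).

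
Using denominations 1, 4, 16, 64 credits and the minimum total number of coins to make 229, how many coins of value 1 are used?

1

Greedy: take as many of the largest coin as possible, then repeat with the remainder.
229 − 3×64→37 − 2×16→5 − 1×4→1 − 1×1→0
Count of 1: 1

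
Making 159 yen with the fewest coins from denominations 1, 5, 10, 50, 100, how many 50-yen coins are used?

159 − 1×100→59 − 1×50→9 − 1×5→4 − 4×1→0
Count of 50: 1

1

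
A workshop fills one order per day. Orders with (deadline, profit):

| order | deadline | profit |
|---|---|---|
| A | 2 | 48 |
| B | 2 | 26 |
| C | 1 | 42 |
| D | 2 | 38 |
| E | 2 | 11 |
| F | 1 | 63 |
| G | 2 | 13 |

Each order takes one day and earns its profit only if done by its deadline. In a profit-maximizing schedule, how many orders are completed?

2

Take jobs in profit order; each goes to the latest open slot no later than its deadline.
By profit: F(d1,63), A(d2,48), C(d1,42), D(d2,38), B(d2,26), G(d2,13), E(d2,11)
F→slot 1; A→slot 2; C skipped; D skipped; B skipped; G skipped; E skipped.
2 of 7 scheduled.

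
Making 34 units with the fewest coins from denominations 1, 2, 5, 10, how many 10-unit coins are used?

3

Greedy: take as many of the largest coin as possible, then repeat with the remainder.
34 = 3×10 + 2×2
Count of 10: 3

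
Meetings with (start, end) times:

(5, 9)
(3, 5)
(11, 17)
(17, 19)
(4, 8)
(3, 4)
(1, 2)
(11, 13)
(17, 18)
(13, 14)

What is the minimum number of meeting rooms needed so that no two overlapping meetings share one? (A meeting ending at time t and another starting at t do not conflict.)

starts: [1, 3, 3, 4, 5, 11, 11, 13, 17, 17]
ends:   [2, 4, 5, 8, 9, 13, 14, 17, 18, 19]
s1→1 e2→0 s3→1 s3→2  — peak 2.

2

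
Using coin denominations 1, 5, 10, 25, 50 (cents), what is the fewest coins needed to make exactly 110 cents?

110 = 2×50 + 1×10
Total coins = 2 + 1 = 3

3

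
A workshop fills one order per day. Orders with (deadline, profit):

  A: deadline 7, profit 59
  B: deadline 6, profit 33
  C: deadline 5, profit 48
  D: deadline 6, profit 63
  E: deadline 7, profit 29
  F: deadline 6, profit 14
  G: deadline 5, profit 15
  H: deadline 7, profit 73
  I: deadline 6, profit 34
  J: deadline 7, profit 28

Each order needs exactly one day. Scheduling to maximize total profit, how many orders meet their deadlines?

Take jobs in profit order; each goes to the latest open slot no later than its deadline.
Profit order: H=73 D=63 A=59 C=48 I=34 B=33 E=29 J=28 G=15 F=14
Assign: H→slot 7, D→slot 6, A→slot 5, C→slot 4, I→slot 3, B→slot 2, E→slot 1, J skipped, G skipped, F skipped.
Slots: [1:E] [2:B] [3:I] [4:C] [5:A] [6:D] [7:H]
7 of 10 scheduled.

7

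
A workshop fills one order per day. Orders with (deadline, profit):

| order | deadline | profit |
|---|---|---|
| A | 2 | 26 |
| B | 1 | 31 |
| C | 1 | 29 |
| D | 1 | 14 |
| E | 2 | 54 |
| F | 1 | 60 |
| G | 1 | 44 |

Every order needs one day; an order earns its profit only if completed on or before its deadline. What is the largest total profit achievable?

By profit: F(d1,60), E(d2,54), G(d1,44), B(d1,31), C(d1,29), A(d2,26), D(d1,14)
F→slot 1; E→slot 2; G skipped; B skipped; C skipped; A skipped; D skipped.
Profit = 60 + 54 = 114

114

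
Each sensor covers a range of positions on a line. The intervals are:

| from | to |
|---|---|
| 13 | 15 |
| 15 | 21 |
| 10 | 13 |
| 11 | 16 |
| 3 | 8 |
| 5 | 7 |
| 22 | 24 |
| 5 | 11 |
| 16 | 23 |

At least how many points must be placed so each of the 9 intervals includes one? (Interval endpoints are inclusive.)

Sorted: [5,7] [3,8] [5,11] [10,13] [13,15] [11,16] [15,21] [16,23] [22,24]
{[5,7],[3,8],[5,11]} hit by 7; {[10,13],[13,15],[11,16]} hit by 13; {[15,21],[16,23]} hit by 21; {[22,24]} hit by 24.
Points: 7, 13, 21, 24 (4 total).

4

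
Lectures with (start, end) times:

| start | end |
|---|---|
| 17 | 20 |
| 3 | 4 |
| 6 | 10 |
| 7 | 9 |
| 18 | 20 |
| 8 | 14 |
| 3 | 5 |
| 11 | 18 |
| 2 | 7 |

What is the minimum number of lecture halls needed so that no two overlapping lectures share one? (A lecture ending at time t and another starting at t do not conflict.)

3

Count concurrent intervals with a sweep; the peak is the room count.
starts: [2, 3, 3, 6, 7, 8, 11, 17, 18]
ends:   [4, 5, 7, 9, 10, 14, 18, 20, 20]
s2→1 s3→2 s3→3  — peak 3.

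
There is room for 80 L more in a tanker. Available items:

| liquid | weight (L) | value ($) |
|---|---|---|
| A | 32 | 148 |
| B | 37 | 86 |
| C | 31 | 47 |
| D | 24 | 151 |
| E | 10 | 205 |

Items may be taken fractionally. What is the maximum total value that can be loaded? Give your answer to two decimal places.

536.54

Ratios (sorted): E 20.50, D 6.29, A 4.62, B 2.32, C 1.52
take E (10 @ 205); take D (24 @ 151); take A (32 @ 148); take 14/37 of B → 32.54. Capacity used 80/80.
Total value = 536.54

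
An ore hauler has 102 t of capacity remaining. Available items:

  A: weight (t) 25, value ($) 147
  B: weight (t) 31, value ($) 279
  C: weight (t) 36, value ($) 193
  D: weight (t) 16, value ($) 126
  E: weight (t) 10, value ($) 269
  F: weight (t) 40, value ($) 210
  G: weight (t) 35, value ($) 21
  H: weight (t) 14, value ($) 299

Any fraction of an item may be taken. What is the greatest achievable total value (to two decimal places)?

Greedy by value/weight ratio, highest first.
Ratios (sorted): E 26.90, H 21.36, B 9.00, D 7.88, A 5.88, C 5.36, F 5.25, G 0.60
take E (10 @ 269); take H (14 @ 299); take B (31 @ 279); take D (16 @ 126); take A (25 @ 147); take 6/36 of C → 32.17. Capacity used 102/102.
Total value = 1152.17

1152.17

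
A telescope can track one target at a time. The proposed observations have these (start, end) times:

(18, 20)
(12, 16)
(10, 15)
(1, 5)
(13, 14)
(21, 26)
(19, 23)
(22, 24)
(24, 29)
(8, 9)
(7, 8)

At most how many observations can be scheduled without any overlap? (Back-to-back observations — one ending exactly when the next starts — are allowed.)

7

Greedy by earliest finish: after sorting by end time, pick each interval compatible with the last pick.
By end time: (1,5), (7,8), (8,9), (13,14), (10,15), (12,16), (18,20), (19,23), (22,24), (21,26), (24,29).
Pick (1,5); next start ≥ 5 → (7,8); next start ≥ 8 → (8,9); next start ≥ 9 → (13,14); next start ≥ 14 → (18,20); next start ≥ 20 → (22,24); next start ≥ 24 → (24,29).
Selected 7 observations.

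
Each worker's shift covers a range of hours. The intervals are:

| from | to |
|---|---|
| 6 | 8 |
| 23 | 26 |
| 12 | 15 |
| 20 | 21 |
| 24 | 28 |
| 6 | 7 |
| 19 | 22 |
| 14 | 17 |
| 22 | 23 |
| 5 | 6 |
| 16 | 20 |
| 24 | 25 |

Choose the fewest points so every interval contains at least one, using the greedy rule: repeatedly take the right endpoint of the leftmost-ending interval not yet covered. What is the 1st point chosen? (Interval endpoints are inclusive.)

6

Process intervals by earliest right end; each time one isn't hit yet, stab at its right endpoint.
Sorted: [5,6] [6,7] [6,8] [12,15] [14,17] [16,20] [20,21] [19,22] [22,23] [24,25] [23,26] [24,28]
{[5,6],[6,7],[6,8]} hit by 6; {[12,15],[14,17]} hit by 15; {[16,20],[20,21],[19,22]} hit by 20; {[22,23]} hit by 23; {[24,25],[23,26],[24,28]} hit by 25.
Points: 6, 15, 20, 23, 25 (5 total).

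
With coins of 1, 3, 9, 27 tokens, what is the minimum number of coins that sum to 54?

2

Use the largest denomination that fits, subtract, and repeat.
54 − 2×27→0
Total coins = 2 = 2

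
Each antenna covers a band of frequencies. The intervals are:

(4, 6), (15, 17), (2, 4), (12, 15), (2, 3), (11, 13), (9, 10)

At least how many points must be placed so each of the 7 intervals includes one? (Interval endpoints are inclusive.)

5

Sorted: [2,3] [2,4] [4,6] [9,10] [11,13] [12,15] [15,17]
{[2,3],[2,4]} hit by 3; {[4,6]} hit by 6; {[9,10]} hit by 10; {[11,13],[12,15]} hit by 13; {[15,17]} hit by 17.
Points: 3, 6, 10, 13, 17 (5 total).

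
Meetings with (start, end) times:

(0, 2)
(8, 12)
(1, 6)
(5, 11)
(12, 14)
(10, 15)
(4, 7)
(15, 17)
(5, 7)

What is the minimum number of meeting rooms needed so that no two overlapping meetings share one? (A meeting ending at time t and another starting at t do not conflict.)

4

Events (time:±→running): 0:+→1 1:+→2 2:-→1 4:+→2 5:+→3 5:+→4 … peak 4.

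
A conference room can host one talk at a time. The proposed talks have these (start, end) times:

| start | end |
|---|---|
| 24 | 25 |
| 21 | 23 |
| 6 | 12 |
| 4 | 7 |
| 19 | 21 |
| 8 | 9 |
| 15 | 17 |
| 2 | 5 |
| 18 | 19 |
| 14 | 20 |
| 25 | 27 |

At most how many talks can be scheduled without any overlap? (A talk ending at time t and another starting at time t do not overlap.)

8

By end time: (2,5), (4,7), (8,9), (6,12), (15,17), (18,19), (14,20), (19,21), (21,23), (24,25), (25,27).
Pick (2,5); next start ≥ 5 → (8,9); next start ≥ 9 → (15,17); next start ≥ 17 → (18,19); next start ≥ 19 → (19,21); next start ≥ 21 → (21,23); next start ≥ 23 → (24,25); next start ≥ 25 → (25,27).
Selected 8 talks.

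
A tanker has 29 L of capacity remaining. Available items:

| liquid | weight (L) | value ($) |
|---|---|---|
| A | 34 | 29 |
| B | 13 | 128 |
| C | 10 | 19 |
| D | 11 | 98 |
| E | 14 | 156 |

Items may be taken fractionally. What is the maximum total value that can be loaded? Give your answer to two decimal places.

301.82

Order: E (156/14=11.14) > B (128/13=9.85) > D (98/11=8.91) > C (19/10=1.90) > A (29/34=0.85)
Fill: take E (14 @ 156) → take B (13 @ 128) → take 2/11 of D → 17.82; 29/29 used.
Total value = 301.82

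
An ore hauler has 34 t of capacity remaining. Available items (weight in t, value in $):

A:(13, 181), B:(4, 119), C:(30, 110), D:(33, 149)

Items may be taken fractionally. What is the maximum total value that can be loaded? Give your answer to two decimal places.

Sort by value per unit weight and fill in that order.
Order: B (119/4=29.75) > A (181/13=13.92) > D (149/33=4.52) > C (110/30=3.67)
Fill: take B (4 @ 119) → take A (13 @ 181) → take 17/33 of D → 76.76; 34/34 used.
Total value = 376.76

376.76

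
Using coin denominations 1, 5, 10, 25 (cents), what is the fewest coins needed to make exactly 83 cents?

Greedy: take as many of the largest coin as possible, then repeat with the remainder.
83 − 3×25→8 − 1×5→3 − 3×1→0
Total coins = 3 + 1 + 3 = 7

7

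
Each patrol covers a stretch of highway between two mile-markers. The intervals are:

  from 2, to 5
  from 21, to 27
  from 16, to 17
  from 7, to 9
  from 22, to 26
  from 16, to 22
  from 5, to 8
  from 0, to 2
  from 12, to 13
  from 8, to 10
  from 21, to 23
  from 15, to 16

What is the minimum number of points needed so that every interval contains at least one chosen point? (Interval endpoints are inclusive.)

5

By right end: [0,2]  [2,5]  [5,8]  [7,9]  [8,10]  [12,13]  [15,16]  [16,17]  [16,22]  [21,23]  [22,26]  [21,27]
[0,2] uncovered → point at 2; [5,8] uncovered → point at 8; [12,13] uncovered → point at 13; [15,16] uncovered → point at 16; [21,23] uncovered → point at 23.
Points: 2, 8, 13, 16, 23 (5 total).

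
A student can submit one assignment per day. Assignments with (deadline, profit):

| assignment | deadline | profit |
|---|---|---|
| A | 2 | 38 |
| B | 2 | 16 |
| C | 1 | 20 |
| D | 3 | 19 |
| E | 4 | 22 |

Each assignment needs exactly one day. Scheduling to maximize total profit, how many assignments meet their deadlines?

4

Take jobs in profit order; each goes to the latest open slot no later than its deadline.
Profit order: A=38 E=22 C=20 D=19 B=16
Assign: A→slot 2, E→slot 4, C→slot 1, D→slot 3, B skipped.
Slots: [1:C] [2:A] [3:D] [4:E]
4 of 5 scheduled.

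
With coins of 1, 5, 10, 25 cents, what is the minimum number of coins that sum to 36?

3

36 = 1×25 + 1×10 + 1×1
Total coins = 1 + 1 + 1 = 3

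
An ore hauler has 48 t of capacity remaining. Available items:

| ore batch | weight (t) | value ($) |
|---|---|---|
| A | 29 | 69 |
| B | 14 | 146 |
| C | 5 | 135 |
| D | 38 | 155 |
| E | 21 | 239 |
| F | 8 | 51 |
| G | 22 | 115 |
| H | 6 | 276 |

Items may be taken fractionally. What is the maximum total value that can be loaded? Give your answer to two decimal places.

808.75

Order: H (276/6=46.00) > C (135/5=27.00) > E (239/21=11.38) > B (146/14=10.43) > F (51/8=6.38) > G (115/22=5.23) > D (155/38=4.08) > A (69/29=2.38)
Fill: take H (6 @ 276) → take C (5 @ 135) → take E (21 @ 239) → take B (14 @ 146) → take 2/8 of F → 12.75; 48/48 used.
Total value = 808.75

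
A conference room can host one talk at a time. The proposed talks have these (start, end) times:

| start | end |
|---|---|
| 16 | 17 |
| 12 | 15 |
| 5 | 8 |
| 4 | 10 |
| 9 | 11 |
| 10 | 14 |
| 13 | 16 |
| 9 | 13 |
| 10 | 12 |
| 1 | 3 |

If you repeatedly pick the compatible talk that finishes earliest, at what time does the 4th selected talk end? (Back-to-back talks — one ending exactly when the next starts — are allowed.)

15

Order by finish time; keep every interval that doesn't clash with the previous kept one.
Sorted by end: (1,3)  (5,8)  (4,10)  (9,11)  (10,12)  (9,13)  (10,14)  (12,15)  (13,16)  (16,17)
take (1,3); take (5,8); take (9,11); skip (9,13); take (12,15); skip (13,16); take (16,17).
Selected: (1,3) (5,8) (9,11) (12,15) (16,17)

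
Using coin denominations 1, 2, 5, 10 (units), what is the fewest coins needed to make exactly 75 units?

8

Greedy: take as many of the largest coin as possible, then repeat with the remainder.
75 = 7×10 + 1×5
Total coins = 7 + 1 = 8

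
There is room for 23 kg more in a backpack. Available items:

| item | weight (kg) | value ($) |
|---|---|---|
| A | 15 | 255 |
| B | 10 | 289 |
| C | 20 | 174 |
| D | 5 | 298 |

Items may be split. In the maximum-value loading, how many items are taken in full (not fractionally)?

Greedy by value/weight ratio, highest first.
Ratios (sorted): D 59.60, B 28.90, A 17.00, C 8.70
take D (5 @ 298); take B (10 @ 289); take 8/15 of A → 136.00. Capacity used 23/23.
2 item(s) taken whole; one partial (take 8/15 of A).

2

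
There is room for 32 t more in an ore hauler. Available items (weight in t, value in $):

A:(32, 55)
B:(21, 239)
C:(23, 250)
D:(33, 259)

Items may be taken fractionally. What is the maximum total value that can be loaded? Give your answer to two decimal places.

358.57

Order: B (239/21=11.38) > C (250/23=10.87) > D (259/33=7.85) > A (55/32=1.72)
Fill: take B (21 @ 239) → take 11/23 of C → 119.57; 32/32 used.
Total value = 358.57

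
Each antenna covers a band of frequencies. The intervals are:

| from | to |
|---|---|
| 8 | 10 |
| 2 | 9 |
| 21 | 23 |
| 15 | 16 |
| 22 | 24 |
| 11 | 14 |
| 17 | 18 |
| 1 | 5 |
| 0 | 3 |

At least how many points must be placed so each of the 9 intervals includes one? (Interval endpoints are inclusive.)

By right end: [0,3]  [1,5]  [2,9]  [8,10]  [11,14]  [15,16]  [17,18]  [21,23]  [22,24]
[0,3] uncovered → point at 3; [8,10] uncovered → point at 10; [11,14] uncovered → point at 14; [15,16] uncovered → point at 16; [17,18] uncovered → point at 18; [21,23] uncovered → point at 23.
Points: 3, 10, 14, 16, 18, 23 (6 total).

6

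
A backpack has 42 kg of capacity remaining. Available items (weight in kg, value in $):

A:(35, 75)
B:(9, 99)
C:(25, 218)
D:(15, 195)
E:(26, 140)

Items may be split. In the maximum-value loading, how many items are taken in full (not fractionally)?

Ratios (sorted): D 13.00, B 11.00, C 8.72, E 5.38, A 2.14
take D (15 @ 195); take B (9 @ 99); take 18/25 of C → 156.96. Capacity used 42/42.
2 item(s) taken whole; one partial (take 18/25 of C).

2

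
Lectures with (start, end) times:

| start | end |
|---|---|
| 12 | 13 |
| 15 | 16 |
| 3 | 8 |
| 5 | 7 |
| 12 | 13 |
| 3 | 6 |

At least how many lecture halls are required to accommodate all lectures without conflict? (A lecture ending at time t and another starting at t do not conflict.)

starts: [3, 3, 5, 12, 12, 15]
ends:   [6, 7, 8, 13, 13, 16]
s3→1 s3→2 s5→3  — peak 3.

3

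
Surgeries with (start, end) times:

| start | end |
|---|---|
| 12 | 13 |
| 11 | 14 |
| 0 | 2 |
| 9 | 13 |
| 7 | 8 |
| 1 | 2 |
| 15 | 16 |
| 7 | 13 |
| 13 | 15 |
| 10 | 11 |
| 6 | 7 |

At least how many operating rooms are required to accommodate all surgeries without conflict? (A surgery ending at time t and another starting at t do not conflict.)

4

The answer is the maximum number of intervals overlapping at any instant.
starts: [0, 1, 6, 7, 7, 9, 10, 11, 12, 13, 15]
ends:   [2, 2, 7, 8, 11, 13, 13, 13, 14, 15, 16]
s0→1 s1→2 e2→1 e2→0 s6→1 e7→0 s7→1 s7→2 e8→1 s9→2 s10→3 e11→2 s11→3 s12→4  — peak 4.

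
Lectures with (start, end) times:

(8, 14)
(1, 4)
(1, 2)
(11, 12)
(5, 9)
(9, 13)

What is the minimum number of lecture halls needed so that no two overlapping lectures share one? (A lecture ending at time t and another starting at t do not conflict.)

The answer is the maximum number of intervals overlapping at any instant.
starts: [1, 1, 5, 8, 9, 11]
ends:   [2, 4, 9, 12, 13, 14]
s1→1 s1→2 e2→1 e4→0 s5→1 s8→2 e9→1 s9→2 s11→3  — peak 3.

3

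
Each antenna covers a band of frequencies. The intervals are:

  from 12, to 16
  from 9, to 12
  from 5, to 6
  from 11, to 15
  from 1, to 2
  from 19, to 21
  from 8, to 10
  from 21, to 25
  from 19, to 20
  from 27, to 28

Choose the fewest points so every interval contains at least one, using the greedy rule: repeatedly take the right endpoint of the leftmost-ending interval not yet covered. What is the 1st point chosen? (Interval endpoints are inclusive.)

By right end: [1,2]  [5,6]  [8,10]  [9,12]  [11,15]  [12,16]  [19,20]  [19,21]  [21,25]  [27,28]
[1,2] uncovered → point at 2; [5,6] uncovered → point at 6; [8,10] uncovered → point at 10; [11,15] uncovered → point at 15; [19,20] uncovered → point at 20; [21,25] uncovered → point at 25; [27,28] uncovered → point at 28.
Points: 2, 6, 10, 15, 20, 25, 28 (7 total).

2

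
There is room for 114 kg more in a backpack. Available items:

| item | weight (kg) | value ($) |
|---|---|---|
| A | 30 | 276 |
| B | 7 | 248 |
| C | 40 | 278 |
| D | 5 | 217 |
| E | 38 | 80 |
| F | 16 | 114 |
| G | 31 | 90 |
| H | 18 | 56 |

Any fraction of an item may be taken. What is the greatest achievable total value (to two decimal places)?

Greedy by value/weight ratio, highest first.
Ratios (sorted): D 43.40, B 35.43, A 9.20, F 7.12, C 6.95, H 3.11, G 2.90, E 2.11
take D (5 @ 217); take B (7 @ 248); take A (30 @ 276); take F (16 @ 114); take C (40 @ 278); take 16/18 of H → 49.78. Capacity used 114/114.
Total value = 1182.78

1182.78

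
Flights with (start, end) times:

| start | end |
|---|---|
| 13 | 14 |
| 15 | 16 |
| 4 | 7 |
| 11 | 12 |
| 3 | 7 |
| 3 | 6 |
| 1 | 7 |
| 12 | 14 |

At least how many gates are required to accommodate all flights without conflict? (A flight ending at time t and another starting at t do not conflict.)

4

Count concurrent intervals with a sweep; the peak is the room count.
starts: [1, 3, 3, 4, 11, 12, 13, 15]
ends:   [6, 7, 7, 7, 12, 14, 14, 16]
s1→1 s3→2 s3→3 s4→4  — peak 4.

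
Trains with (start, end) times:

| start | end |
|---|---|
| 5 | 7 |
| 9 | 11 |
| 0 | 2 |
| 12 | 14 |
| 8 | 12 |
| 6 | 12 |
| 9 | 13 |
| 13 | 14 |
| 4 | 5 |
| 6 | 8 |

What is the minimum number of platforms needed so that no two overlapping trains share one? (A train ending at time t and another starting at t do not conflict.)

4

Events (time:±→running): 0:+→1 2:-→0 4:+→1 5:-→0 5:+→1 6:+→2 6:+→3 7:-→2 8:-→1 8:+→2 9:+→3 9:+→4 … peak 4.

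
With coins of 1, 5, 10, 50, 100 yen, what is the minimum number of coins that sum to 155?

3

155 − 1×100→55 − 1×50→5 − 1×5→0
Total coins = 1 + 1 + 1 = 3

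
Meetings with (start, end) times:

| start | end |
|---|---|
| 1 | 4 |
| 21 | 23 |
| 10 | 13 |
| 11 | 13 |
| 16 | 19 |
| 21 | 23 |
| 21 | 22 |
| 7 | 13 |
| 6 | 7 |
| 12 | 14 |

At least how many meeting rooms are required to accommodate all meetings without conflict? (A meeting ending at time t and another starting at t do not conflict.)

Events (time:±→running): 1:+→1 4:-→0 6:+→1 7:-→0 7:+→1 10:+→2 11:+→3 12:+→4 … peak 4.

4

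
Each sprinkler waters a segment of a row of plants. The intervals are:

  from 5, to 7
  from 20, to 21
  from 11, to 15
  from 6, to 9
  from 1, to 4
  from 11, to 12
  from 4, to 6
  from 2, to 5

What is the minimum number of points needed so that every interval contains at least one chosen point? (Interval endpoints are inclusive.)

By right end: [1,4]  [2,5]  [4,6]  [5,7]  [6,9]  [11,12]  [11,15]  [20,21]
[1,4] uncovered → point at 4; [5,7] uncovered → point at 7; [11,12] uncovered → point at 12; [20,21] uncovered → point at 21.
Points: 4, 7, 12, 21 (4 total).

4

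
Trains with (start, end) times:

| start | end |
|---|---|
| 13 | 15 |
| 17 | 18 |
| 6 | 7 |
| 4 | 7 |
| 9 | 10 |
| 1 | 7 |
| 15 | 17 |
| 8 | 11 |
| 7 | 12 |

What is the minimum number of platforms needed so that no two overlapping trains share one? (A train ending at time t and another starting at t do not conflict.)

Count concurrent intervals with a sweep; the peak is the room count.
Events (time:±→running): 1:+→1 4:+→2 6:+→3 … peak 3.

3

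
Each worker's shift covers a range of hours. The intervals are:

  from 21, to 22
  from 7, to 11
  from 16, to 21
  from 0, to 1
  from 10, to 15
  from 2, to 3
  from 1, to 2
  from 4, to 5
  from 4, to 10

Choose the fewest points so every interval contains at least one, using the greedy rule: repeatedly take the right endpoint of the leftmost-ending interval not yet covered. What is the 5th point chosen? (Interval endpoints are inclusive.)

Process intervals by earliest right end; each time one isn't hit yet, stab at its right endpoint.
Sorted: [0,1] [1,2] [2,3] [4,5] [4,10] [7,11] [10,15] [16,21] [21,22]
{[0,1],[1,2]} hit by 1; {[2,3]} hit by 3; {[4,5],[4,10]} hit by 5; {[7,11],[10,15]} hit by 11; {[16,21],[21,22]} hit by 21.
Points: 1, 3, 5, 11, 21 (5 total).

21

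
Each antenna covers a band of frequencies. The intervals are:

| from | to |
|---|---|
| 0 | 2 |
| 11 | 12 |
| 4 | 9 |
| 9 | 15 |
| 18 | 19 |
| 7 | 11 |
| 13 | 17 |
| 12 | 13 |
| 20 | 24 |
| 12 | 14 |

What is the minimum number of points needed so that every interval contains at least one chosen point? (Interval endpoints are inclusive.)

Sort by right endpoint; whenever an interval is uncovered, place a point at its right end.
By right end: [0,2]  [4,9]  [7,11]  [11,12]  [12,13]  [12,14]  [9,15]  [13,17]  [18,19]  [20,24]
[0,2] uncovered → point at 2; [4,9] uncovered → point at 9; [11,12] uncovered → point at 12; [13,17] uncovered → point at 17; [18,19] uncovered → point at 19; [20,24] uncovered → point at 24.
Points: 2, 9, 12, 17, 19, 24 (6 total).

6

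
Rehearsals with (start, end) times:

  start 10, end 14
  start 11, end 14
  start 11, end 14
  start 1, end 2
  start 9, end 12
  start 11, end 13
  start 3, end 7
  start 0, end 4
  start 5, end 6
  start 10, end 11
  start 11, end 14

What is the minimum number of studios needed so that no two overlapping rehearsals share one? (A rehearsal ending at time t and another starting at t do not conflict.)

Count concurrent intervals with a sweep; the peak is the room count.
starts: [0, 1, 3, 5, 9, 10, 10, 11, 11, 11, 11]
ends:   [2, 4, 6, 7, 11, 12, 13, 14, 14, 14, 14]
s0→1 s1→2 e2→1 s3→2 e4→1 s5→2 e6→1 e7→0 s9→1 s10→2 s10→3 e11→2 s11→3 s11→4 s11→5 s11→6  — peak 6.

6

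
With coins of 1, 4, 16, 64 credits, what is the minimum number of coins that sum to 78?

78 = 1×64 + 3×4 + 2×1
Total coins = 1 + 3 + 2 = 6

6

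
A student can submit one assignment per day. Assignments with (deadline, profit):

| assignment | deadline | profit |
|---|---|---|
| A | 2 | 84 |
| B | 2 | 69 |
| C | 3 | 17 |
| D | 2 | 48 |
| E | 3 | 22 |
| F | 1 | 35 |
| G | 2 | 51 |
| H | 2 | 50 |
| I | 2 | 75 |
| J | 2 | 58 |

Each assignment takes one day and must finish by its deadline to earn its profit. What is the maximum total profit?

Profit order: A=84 I=75 B=69 J=58 G=51 H=50 D=48 F=35 E=22 C=17
Assign: A→slot 2, I→slot 1, B skipped, J skipped, G skipped, H skipped, D skipped, F skipped, E→slot 3, C skipped.
Slots: [1:I] [2:A] [3:E]
Profit = 75 + 84 + 22 = 181

181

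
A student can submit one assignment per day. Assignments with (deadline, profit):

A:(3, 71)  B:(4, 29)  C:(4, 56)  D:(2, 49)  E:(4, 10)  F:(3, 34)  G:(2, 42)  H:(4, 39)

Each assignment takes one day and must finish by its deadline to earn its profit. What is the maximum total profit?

Take jobs in profit order; each goes to the latest open slot no later than its deadline.
By profit: A(d3,71), C(d4,56), D(d2,49), G(d2,42), H(d4,39), F(d3,34), B(d4,29), E(d4,10)
A→slot 3; C→slot 4; D→slot 2; G→slot 1; H skipped; F skipped; B skipped; E skipped.
Profit = 42 + 49 + 71 + 56 = 218

218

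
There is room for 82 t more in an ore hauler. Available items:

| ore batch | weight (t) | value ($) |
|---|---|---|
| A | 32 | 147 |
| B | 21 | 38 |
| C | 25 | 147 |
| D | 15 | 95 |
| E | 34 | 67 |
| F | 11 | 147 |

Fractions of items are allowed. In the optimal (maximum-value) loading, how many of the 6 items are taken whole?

3

Greedy by value/weight ratio, highest first.
Order: F (147/11=13.36) > D (95/15=6.33) > C (147/25=5.88) > A (147/32=4.59) > E (67/34=1.97) > B (38/21=1.81)
Fill: take F (11 @ 147) → take D (15 @ 95) → take C (25 @ 147) → take 31/32 of A → 142.41; 82/82 used.
3 item(s) taken whole; one partial (take 31/32 of A).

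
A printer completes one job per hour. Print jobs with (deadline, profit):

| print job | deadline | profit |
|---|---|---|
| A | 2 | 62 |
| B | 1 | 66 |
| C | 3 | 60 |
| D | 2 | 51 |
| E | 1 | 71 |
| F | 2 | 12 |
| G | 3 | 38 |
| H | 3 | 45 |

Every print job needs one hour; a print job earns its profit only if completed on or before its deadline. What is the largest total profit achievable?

193

Take jobs in profit order; each goes to the latest open slot no later than its deadline.
By profit: E(d1,71), B(d1,66), A(d2,62), C(d3,60), D(d2,51), H(d3,45), G(d3,38), F(d2,12)
E→slot 1; B skipped; A→slot 2; C→slot 3; D skipped; H skipped; G skipped; F skipped.
Profit = 71 + 62 + 60 = 193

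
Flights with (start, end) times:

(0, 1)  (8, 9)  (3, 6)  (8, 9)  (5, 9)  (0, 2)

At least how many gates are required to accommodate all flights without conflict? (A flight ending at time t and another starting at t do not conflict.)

3

Count concurrent intervals with a sweep; the peak is the room count.
starts: [0, 0, 3, 5, 8, 8]
ends:   [1, 2, 6, 9, 9, 9]
s0→1 s0→2 e1→1 e2→0 s3→1 s5→2 e6→1 s8→2 s8→3  — peak 3.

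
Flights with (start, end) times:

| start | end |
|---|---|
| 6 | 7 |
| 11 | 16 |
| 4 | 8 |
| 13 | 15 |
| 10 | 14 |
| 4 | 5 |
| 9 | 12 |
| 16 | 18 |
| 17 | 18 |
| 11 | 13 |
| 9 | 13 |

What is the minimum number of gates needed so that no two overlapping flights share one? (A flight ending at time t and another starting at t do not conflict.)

The answer is the maximum number of intervals overlapping at any instant.
starts: [4, 4, 6, 9, 9, 10, 11, 11, 13, 16, 17]
ends:   [5, 7, 8, 12, 13, 13, 14, 15, 16, 18, 18]
s4→1 s4→2 e5→1 s6→2 e7→1 e8→0 s9→1 s9→2 s10→3 s11→4 s11→5  — peak 5.

5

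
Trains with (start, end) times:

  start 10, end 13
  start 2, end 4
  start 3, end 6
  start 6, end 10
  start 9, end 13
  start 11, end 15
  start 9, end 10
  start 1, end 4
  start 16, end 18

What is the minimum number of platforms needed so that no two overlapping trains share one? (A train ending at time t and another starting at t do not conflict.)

3

starts: [1, 2, 3, 6, 9, 9, 10, 11, 16]
ends:   [4, 4, 6, 10, 10, 13, 13, 15, 18]
s1→1 s2→2 s3→3  — peak 3.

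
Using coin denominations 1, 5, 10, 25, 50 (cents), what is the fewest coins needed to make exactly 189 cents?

9

189 = 3×50 + 1×25 + 1×10 + 4×1
Total coins = 3 + 1 + 1 + 4 = 9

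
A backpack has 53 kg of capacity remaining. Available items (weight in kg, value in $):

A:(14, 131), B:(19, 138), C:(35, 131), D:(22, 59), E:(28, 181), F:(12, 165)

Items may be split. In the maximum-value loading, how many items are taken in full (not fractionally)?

3

Sort by value per unit weight and fill in that order.
Ratios (sorted): F 13.75, A 9.36, B 7.26, E 6.46, C 3.74, D 2.68
take F (12 @ 165); take A (14 @ 131); take B (19 @ 138); take 8/28 of E → 51.71. Capacity used 53/53.
3 item(s) taken whole; one partial (take 8/28 of E).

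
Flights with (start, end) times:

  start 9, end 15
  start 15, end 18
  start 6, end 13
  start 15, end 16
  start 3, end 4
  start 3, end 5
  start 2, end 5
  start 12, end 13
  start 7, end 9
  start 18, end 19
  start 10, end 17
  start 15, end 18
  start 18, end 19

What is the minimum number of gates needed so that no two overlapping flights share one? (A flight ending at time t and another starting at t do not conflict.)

Count concurrent intervals with a sweep; the peak is the room count.
starts: [2, 3, 3, 6, 7, 9, 10, 12, 15, 15, 15, 18, 18]
ends:   [4, 5, 5, 9, 13, 13, 15, 16, 17, 18, 18, 19, 19]
s2→1 s3→2 s3→3 e4→2 e5→1 e5→0 s6→1 s7→2 e9→1 s9→2 s10→3 s12→4  — peak 4.

4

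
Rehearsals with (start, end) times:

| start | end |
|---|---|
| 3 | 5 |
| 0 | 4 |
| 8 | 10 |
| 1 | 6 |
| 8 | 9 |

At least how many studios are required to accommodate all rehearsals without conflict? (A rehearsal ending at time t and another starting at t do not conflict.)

Count concurrent intervals with a sweep; the peak is the room count.
starts: [0, 1, 3, 8, 8]
ends:   [4, 5, 6, 9, 10]
s0→1 s1→2 s3→3  — peak 3.

3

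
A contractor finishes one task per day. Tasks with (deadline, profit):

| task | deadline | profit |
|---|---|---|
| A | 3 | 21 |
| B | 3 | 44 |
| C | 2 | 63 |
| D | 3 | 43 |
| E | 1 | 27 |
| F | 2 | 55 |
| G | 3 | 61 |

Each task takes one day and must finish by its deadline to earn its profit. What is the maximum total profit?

179

Take jobs in profit order; each goes to the latest open slot no later than its deadline.
Profit order: C=63 G=61 F=55 B=44 D=43 E=27 A=21
Assign: C→slot 2, G→slot 3, F→slot 1, B skipped, D skipped, E skipped, A skipped.
Slots: [1:F] [2:C] [3:G]
Profit = 55 + 63 + 61 = 179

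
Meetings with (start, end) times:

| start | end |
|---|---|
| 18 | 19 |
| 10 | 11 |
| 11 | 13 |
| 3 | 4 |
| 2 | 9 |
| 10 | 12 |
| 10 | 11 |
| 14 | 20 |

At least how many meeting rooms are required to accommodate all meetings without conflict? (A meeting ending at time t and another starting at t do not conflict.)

The answer is the maximum number of intervals overlapping at any instant.
starts: [2, 3, 10, 10, 10, 11, 14, 18]
ends:   [4, 9, 11, 11, 12, 13, 19, 20]
s2→1 s3→2 e4→1 e9→0 s10→1 s10→2 s10→3  — peak 3.

3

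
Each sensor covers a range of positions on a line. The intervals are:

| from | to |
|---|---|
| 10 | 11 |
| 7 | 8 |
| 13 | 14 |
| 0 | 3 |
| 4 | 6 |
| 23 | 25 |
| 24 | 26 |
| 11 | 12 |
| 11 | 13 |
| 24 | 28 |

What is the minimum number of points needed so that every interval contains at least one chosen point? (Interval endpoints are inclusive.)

6

Sort by right endpoint; whenever an interval is uncovered, place a point at its right end.
Sorted: [0,3] [4,6] [7,8] [10,11] [11,12] [11,13] [13,14] [23,25] [24,26] [24,28]
{[0,3]} hit by 3; {[4,6]} hit by 6; {[7,8]} hit by 8; {[10,11],[11,12],[11,13]} hit by 11; {[13,14]} hit by 14; {[23,25],[24,26],[24,28]} hit by 25.
Points: 3, 6, 8, 11, 14, 25 (6 total).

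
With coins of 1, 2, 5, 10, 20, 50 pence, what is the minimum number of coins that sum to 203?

203 − 4×50→3 − 1×2→1 − 1×1→0
Total coins = 4 + 1 + 1 = 6

6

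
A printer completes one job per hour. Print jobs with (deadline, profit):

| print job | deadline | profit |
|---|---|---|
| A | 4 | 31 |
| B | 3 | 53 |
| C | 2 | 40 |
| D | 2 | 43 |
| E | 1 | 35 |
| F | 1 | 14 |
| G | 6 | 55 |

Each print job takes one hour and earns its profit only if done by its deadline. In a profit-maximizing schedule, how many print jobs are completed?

5

Sort by profit descending; place each in the latest free slot ≤ its deadline.
By profit: G(d6,55), B(d3,53), D(d2,43), C(d2,40), E(d1,35), A(d4,31), F(d1,14)
G→slot 6; B→slot 3; D→slot 2; C→slot 1; E skipped; A→slot 4; F skipped.
5 of 7 scheduled.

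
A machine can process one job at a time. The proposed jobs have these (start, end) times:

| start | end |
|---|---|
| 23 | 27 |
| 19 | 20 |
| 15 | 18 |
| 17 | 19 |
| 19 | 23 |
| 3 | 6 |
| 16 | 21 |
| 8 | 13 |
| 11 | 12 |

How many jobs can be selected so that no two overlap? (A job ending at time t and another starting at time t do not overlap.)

Sorted by end: (3,6)  (11,12)  (8,13)  (15,18)  (17,19)  (19,20)  (16,21)  (19,23)  (23,27)
take (3,6); take (11,12); take (15,18); take (19,20); skip (16,21); take (23,27).
Selected 5 jobs.

5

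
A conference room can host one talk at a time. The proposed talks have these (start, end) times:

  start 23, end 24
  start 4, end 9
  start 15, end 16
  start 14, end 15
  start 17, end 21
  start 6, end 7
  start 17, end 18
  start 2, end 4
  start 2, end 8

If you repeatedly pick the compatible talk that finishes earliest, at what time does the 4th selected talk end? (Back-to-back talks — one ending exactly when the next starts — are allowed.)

16

Order by finish time; keep every interval that doesn't clash with the previous kept one.
By end time: (2,4), (6,7), (2,8), (4,9), (14,15), (15,16), (17,18), (17,21), (23,24).
Pick (2,4); next start ≥ 4 → (6,7); next start ≥ 7 → (14,15); next start ≥ 15 → (15,16); next start ≥ 16 → (17,18); next start ≥ 18 → (23,24).
Selected: (2,4) (6,7) (14,15) (15,16) (17,18) (23,24)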